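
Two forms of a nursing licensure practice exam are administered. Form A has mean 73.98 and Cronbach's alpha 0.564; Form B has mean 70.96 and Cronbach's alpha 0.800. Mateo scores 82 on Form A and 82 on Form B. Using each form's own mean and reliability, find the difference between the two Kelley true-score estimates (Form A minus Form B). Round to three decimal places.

T̂_A = 0.564(82) + 0.436(73.98) = 78.50328
T̂_B = 0.800(82) + 0.200(70.96) = 79.79200
T̂_A − T̂_B = -1.28872

-1.289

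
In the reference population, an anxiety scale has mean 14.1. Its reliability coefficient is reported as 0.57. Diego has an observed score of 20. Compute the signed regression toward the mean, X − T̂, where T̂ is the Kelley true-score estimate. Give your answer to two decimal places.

Kelley's formula gives T̂ = 0.57·20 + 0.43·14.1 = 11.40 + 6.063 = 17.4630.
X − T̂ = 20 − 17.463 = 2.537 → 2.54

2.54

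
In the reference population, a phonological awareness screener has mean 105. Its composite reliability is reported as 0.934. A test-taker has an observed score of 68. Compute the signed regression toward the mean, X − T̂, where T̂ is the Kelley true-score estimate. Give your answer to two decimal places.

-2.44

Regress the observed score toward the mean by the unreliability: T̂ = 0.934·68 + 0.066·105 = 63.512 + 6.930 = 70.4420.
X − T̂ = 68 − 70.442 = -2.442 → -2.44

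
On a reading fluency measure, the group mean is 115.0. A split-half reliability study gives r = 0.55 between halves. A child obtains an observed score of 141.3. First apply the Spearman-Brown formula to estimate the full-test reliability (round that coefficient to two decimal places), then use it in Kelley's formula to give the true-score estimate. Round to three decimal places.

Spearman-Brown: ρ = 2r/(1 + r) = 2(0.55)/(1 + 0.55) = 1.100/1.55 = 0.7097 → 0.71
T̂ = 0.71(141.3) + 0.29(115.0) = 100.323 + 33.350 = 133.6730 → 133.673

133.673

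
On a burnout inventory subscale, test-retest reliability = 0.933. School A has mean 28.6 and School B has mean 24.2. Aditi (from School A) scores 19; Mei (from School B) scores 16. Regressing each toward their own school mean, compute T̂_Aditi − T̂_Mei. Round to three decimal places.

3.094

T̂_Aditi = 0.933(19) + 0.067(28.6) = 19.64320
T̂_Mei = 0.933(16) + 0.067(24.2) = 16.54940
Difference = 19.64320 − 16.54940 = 3.09380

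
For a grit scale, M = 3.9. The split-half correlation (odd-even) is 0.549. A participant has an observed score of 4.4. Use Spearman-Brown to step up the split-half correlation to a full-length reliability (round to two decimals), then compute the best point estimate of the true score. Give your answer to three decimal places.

Spearman-Brown: ρ = 2r/(1 + r) = 2(0.549)/(1 + 0.549) = 1.0980/1.549 = 0.7088 → 0.71
Weight the observed score by reliability and the mean by (1 − reliability): T̂ = 0.71·4.4 + 0.29·3.9 = 3.124 + 1.131 = 4.2550.

4.255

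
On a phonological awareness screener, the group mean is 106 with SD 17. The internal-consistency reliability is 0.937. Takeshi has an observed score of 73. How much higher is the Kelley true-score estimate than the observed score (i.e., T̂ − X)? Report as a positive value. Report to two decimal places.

T̂ = 0.937(73) + 0.063(106) = 68.401 + 6.678 = 75.0790 → 75.079
T̂ − X = 75.079 − 73 = 2.079 → 2.08

2.08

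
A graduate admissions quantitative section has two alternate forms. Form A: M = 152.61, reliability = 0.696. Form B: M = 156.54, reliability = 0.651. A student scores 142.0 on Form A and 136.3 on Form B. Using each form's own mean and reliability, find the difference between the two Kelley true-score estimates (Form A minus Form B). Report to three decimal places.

T̂_A = 0.696(142.0) + 0.304(152.61) = 145.22544
T̂_B = 0.651(136.3) + 0.349(156.54) = 143.36376
T̂_A − T̂_B = 1.86168

1.862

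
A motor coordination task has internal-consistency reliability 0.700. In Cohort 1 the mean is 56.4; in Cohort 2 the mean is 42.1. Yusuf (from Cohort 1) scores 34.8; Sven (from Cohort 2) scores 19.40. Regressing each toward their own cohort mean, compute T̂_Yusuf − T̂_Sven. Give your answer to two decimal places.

T̂_Yusuf = 0.700(34.8) + 0.300(56.4) = 41.2800
T̂_Sven = 0.700(19.40) + 0.300(42.1) = 26.2100
Difference = 41.2800 − 26.2100 = 15.0700

15.07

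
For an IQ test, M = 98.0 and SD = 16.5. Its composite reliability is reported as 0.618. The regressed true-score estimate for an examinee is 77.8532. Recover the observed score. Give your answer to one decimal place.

65.4

T̂ = ρX + (1 − ρ)μ  ⇒  X = (T̂ − (1 − ρ)μ) / ρ
X = (77.8532 − 0.382 × 98.0) / 0.618 = (77.8532 − 37.4360) / 0.618 = 40.4172 / 0.618 = 65.400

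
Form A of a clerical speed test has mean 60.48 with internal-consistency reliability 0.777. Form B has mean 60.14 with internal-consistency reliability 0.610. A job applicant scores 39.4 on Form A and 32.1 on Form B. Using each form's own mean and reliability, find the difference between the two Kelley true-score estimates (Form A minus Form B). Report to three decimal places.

T̂_A = 0.777(39.4) + 0.223(60.48) = 44.10084
T̂_B = 0.610(32.1) + 0.390(60.14) = 43.03560
T̂_A − T̂_B = 1.06524

1.065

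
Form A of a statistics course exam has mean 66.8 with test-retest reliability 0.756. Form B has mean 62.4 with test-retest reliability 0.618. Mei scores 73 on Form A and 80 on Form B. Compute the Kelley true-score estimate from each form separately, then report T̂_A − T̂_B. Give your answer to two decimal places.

T̂_A = 0.756(73) + 0.244(66.8) = 71.4872
T̂_B = 0.618(80) + 0.382(62.4) = 73.2768
T̂_A − T̂_B = -1.7896

-1.79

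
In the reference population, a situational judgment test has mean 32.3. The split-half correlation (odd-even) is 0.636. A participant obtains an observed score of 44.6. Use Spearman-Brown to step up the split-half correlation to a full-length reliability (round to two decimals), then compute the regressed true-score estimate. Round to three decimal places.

41.894

Spearman-Brown: ρ = 2r/(1 + r) = 2(0.636)/(1 + 0.636) = 1.2720/1.636 = 0.7775 → 0.78
T̂ = 0.78(44.6) + 0.22(32.3) = 34.788 + 7.106 = 41.8940 → 41.894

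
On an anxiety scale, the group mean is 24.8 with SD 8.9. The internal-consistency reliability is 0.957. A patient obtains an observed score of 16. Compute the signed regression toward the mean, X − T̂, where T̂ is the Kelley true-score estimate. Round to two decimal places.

-0.38

Regress the observed score toward the mean by the unreliability: T̂ = 0.957·16 + 0.043·24.8 = 15.312 + 1.0664 = 16.3784.
X − T̂ = 16 − 16.378 = -0.378 → -0.38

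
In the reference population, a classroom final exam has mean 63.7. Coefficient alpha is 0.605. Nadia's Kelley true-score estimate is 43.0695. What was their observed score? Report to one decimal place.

29.6

T̂ = ρX + (1 − ρ)μ  ⇒  X = (T̂ − (1 − ρ)μ) / ρ
X = (43.0695 − 0.395 × 63.7) / 0.605 = (43.0695 − 25.1615) / 0.605 = 17.9080 / 0.605 = 29.600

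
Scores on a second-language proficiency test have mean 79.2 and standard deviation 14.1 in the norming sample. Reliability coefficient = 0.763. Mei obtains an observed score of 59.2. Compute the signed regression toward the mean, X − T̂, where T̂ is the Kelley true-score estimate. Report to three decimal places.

-4.740

Kelley's formula gives T̂ = 0.763·59.2 + 0.237·79.2 = 45.1696 + 18.7704 = 63.94000.
X − T̂ = 59.2 − 63.9400 = -4.7400 → -4.740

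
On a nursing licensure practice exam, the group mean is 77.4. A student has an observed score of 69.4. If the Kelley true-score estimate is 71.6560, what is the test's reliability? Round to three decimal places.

0.718

T̂ = ρX + (1 − ρ)μ  ⇒  T̂ − μ = ρ(X − μ)
ρ = (T̂ − μ)/(X − μ) = (71.6560 − 77.4) / (69.4 − 77.4) = -5.7440 / -8.0 = 0.71800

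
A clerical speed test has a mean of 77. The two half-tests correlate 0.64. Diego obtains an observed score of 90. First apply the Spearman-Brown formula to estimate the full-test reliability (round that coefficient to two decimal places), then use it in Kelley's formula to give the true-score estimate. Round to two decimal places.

Spearman-Brown: ρ = 2r/(1 + r) = 2(0.64)/(1 + 0.64) = 1.280/1.64 = 0.7805 → 0.78
Kelley's formula gives T̂ = 0.78·90 + 0.22·77 = 70.20 + 16.94 = 87.140.

87.14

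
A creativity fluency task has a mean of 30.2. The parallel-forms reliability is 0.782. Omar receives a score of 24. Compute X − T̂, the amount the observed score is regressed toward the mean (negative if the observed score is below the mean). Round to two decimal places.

-1.35

T̂ = ρX + (1 − ρ)μ
  = 0.782 × 24 + 0.218 × 30.2
  = 18.768 + 6.5836
  = 25.3516
  ≈ 25.352
X − T̂ = 24 − 25.352 = -1.352 → -1.35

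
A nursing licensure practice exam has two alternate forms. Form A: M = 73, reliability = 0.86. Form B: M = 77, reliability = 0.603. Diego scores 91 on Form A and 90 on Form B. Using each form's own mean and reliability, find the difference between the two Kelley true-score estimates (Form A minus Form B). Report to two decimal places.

T̂_A = 0.86(91) + 0.14(73) = 88.4800
T̂_B = 0.603(90) + 0.397(77) = 84.8390
T̂_A − T̂_B = 3.6410

3.64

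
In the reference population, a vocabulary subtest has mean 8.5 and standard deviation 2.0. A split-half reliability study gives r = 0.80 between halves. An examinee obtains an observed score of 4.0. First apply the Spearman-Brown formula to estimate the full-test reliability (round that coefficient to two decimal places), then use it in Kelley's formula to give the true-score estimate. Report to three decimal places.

4.495

Spearman-Brown: ρ = 2r/(1 + r) = 2(0.80)/(1 + 0.80) = 1.600/1.80 = 0.8889 → 0.89
Regress the observed score toward the mean by the unreliability: T̂ = 0.89·4.0 + 0.11·8.5 = 3.560 + 0.935 = 4.4950.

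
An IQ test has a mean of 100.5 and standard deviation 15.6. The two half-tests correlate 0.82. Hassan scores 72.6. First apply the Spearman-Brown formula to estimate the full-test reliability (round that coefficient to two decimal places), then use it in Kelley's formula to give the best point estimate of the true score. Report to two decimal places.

75.39

Spearman-Brown: ρ = 2r/(1 + r) = 2(0.82)/(1 + 0.82) = 1.640/1.82 = 0.9011 → 0.90
Regress the observed score toward the mean by the unreliability: T̂ = 0.90·72.6 + 0.10·100.5 = 65.340 + 10.050 = 75.390.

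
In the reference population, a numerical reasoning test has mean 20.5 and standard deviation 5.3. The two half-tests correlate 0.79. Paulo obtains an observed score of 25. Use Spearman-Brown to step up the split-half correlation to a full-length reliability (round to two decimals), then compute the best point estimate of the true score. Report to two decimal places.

24.46

Spearman-Brown: ρ = 2r/(1 + r) = 2(0.79)/(1 + 0.79) = 1.580/1.79 = 0.8827 → 0.88
T̂ = 0.88(25) + 0.12(20.5) = 22.00 + 2.460 = 24.460 → 24.46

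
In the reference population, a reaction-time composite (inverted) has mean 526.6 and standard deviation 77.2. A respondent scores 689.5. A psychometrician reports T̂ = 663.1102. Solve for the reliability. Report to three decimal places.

0.838

T̂ = ρX + (1 − ρ)μ  ⇒  T̂ − μ = ρ(X − μ)
ρ = (T̂ − μ)/(X − μ) = (663.1102 − 526.6) / (689.5 − 526.6) = 136.5102 / 162.9 = 0.83800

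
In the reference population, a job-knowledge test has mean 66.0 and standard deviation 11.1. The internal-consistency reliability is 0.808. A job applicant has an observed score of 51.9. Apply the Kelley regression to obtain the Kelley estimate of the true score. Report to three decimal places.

T̂ = ρX + (1 − ρ)μ
  = 0.808 × 51.9 + 0.192 × 66.0
  = 41.9352 + 12.6720
  = 54.6072
  ≈ 54.607

54.607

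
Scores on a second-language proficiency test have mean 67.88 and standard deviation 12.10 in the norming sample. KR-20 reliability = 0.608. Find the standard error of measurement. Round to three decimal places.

7.576

SEM = SD · √(1 − ρ) = 12.10 × √0.392 = 12.10 × 0.6261 = 7.5758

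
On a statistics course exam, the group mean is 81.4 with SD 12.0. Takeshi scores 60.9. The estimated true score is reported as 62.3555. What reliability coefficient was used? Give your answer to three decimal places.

0.929

T̂ = ρX + (1 − ρ)μ  ⇒  T̂ − μ = ρ(X − μ)
ρ = (T̂ − μ)/(X − μ) = (62.3555 − 81.4) / (60.9 − 81.4) = -19.0445 / -20.5 = 0.92900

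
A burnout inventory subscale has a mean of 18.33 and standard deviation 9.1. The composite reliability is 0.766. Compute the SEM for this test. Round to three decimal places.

4.402

SEM = SD · √(1 − ρ) = 9.1 × √0.234 = 9.1 × 0.4837 = 4.4020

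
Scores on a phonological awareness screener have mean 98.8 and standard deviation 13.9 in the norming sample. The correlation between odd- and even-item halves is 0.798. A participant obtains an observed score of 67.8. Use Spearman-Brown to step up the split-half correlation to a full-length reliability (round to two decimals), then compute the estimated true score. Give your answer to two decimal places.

Spearman-Brown: ρ = 2r/(1 + r) = 2(0.798)/(1 + 0.798) = 1.5960/1.798 = 0.8877 → 0.89
Regress the observed score toward the mean by the unreliability: T̂ = 0.89·67.8 + 0.11·98.8 = 60.342 + 10.868 = 71.210.

71.21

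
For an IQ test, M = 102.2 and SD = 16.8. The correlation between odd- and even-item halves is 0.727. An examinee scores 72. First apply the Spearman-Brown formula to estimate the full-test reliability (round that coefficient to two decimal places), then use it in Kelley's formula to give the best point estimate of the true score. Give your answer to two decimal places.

76.83

Spearman-Brown: ρ = 2r/(1 + r) = 2(0.727)/(1 + 0.727) = 1.4540/1.727 = 0.8419 → 0.84
T̂ = ρX + (1 − ρ)μ
  = 0.84 × 72 + 0.16 × 102.2
  = 60.48 + 16.352
  = 76.832
  ≈ 76.83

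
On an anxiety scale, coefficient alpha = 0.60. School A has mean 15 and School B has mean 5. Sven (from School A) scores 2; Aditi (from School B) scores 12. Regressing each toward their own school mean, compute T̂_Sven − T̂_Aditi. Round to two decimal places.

T̂_Sven = 0.60(2) + 0.40(15) = 7.2000
T̂_Aditi = 0.60(12) + 0.40(5) = 9.2000
Difference = 7.2000 − 9.2000 = -2.0000

-2.00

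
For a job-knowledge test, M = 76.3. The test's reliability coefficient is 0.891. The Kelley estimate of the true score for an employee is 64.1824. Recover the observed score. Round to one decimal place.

T̂ = ρX + (1 − ρ)μ  ⇒  X = (T̂ − (1 − ρ)μ) / ρ
X = (64.1824 − 0.109 × 76.3) / 0.891 = (64.1824 − 8.3167) / 0.891 = 55.8657 / 0.891 = 62.700

62.7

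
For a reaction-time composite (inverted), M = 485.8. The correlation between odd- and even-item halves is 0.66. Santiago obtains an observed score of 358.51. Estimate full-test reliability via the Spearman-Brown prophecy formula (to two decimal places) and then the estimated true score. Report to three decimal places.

383.968

Spearman-Brown: ρ = 2r/(1 + r) = 2(0.66)/(1 + 0.66) = 1.320/1.66 = 0.7952 → 0.80
Weight the observed score by reliability and the mean by (1 − reliability): T̂ = 0.80·358.51 + 0.20·485.8 = 286.8080 + 97.160 = 383.9680.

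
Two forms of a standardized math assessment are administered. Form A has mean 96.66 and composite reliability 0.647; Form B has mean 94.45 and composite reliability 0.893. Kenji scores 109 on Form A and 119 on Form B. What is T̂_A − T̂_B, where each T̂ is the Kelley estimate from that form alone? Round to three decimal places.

-11.729

T̂_A = 0.647(109) + 0.353(96.66) = 104.64398
T̂_B = 0.893(119) + 0.107(94.45) = 116.37315
T̂_A − T̂_B = -11.72917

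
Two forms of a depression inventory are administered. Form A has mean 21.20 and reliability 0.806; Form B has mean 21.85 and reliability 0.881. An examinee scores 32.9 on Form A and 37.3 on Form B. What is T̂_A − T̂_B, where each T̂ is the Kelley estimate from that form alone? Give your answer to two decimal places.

T̂_A = 0.806(32.9) + 0.194(21.20) = 30.6302
T̂_B = 0.881(37.3) + 0.119(21.85) = 35.4614
T̂_A − T̂_B = -4.8312

-4.83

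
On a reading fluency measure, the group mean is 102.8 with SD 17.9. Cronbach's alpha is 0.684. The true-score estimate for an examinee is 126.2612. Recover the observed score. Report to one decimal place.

137.1

T̂ = ρX + (1 − ρ)μ  ⇒  X = (T̂ − (1 − ρ)μ) / ρ
X = (126.2612 − 0.316 × 102.8) / 0.684 = (126.2612 − 32.4848) / 0.684 = 93.7764 / 0.684 = 137.100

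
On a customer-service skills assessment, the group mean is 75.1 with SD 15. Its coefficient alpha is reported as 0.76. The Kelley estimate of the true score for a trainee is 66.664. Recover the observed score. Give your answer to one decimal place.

64.0

T̂ = ρX + (1 − ρ)μ  ⇒  X = (T̂ − (1 − ρ)μ) / ρ
X = (66.664 − 0.24 × 75.1) / 0.76 = (66.664 − 18.024) / 0.76 = 48.640 / 0.76 = 64.000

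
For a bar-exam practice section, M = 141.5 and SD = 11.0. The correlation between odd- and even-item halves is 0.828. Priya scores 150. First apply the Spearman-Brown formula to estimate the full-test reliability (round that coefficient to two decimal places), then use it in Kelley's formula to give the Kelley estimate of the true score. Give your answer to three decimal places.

149.235

Spearman-Brown: ρ = 2r/(1 + r) = 2(0.828)/(1 + 0.828) = 1.6560/1.828 = 0.9059 → 0.91
T̂ = ρX + (1 − ρ)μ
  = 0.91 × 150 + 0.09 × 141.5
  = 136.50 + 12.735
  = 149.2350
  ≈ 149.235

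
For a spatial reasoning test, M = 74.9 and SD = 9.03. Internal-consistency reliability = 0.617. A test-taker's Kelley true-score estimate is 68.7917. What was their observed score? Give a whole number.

65

T̂ = ρX + (1 − ρ)μ  ⇒  X = (T̂ − (1 − ρ)μ) / ρ
X = (68.7917 − 0.383 × 74.9) / 0.617 = (68.7917 − 28.6867) / 0.617 = 40.1050 / 0.617 = 65.00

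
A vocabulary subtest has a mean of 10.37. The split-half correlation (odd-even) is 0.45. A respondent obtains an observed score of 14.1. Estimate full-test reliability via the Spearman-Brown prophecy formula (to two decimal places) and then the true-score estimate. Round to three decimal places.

Spearman-Brown: ρ = 2r/(1 + r) = 2(0.45)/(1 + 0.45) = 0.900/1.45 = 0.6207 → 0.62
Kelley's formula gives T̂ = 0.62·14.1 + 0.38·10.37 = 8.742 + 3.9406 = 12.6826.

12.683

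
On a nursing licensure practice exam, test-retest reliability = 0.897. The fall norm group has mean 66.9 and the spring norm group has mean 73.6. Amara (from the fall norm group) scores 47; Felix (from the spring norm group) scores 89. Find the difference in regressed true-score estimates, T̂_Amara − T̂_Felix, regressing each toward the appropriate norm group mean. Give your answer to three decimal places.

-38.364

T̂_Amara = 0.897(47) + 0.103(66.9) = 49.04970
T̂_Felix = 0.897(89) + 0.103(73.6) = 87.41380
Difference = 49.04970 − 87.41380 = -38.36410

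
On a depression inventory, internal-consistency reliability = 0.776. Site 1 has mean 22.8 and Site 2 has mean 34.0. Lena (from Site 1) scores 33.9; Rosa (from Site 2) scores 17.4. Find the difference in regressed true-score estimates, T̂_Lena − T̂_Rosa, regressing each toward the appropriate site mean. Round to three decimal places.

T̂_Lena = 0.776(33.9) + 0.224(22.8) = 31.41360
T̂_Rosa = 0.776(17.4) + 0.224(34.0) = 21.11840
Difference = 31.41360 − 21.11840 = 10.29520

10.295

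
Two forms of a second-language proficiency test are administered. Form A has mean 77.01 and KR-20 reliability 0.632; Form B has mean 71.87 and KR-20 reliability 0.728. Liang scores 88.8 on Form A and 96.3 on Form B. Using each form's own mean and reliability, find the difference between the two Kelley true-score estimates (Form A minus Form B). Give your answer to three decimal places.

T̂_A = 0.632(88.8) + 0.368(77.01) = 84.46128
T̂_B = 0.728(96.3) + 0.272(71.87) = 89.65504
T̂_A − T̂_B = -5.19376

-5.194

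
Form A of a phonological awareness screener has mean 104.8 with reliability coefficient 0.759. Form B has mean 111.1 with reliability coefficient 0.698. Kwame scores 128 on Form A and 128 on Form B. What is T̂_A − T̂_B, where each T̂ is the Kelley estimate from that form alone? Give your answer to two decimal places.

-0.49

T̂_A = 0.759(128) + 0.241(104.8) = 122.4088
T̂_B = 0.698(128) + 0.302(111.1) = 122.8962
T̂_A − T̂_B = -0.4874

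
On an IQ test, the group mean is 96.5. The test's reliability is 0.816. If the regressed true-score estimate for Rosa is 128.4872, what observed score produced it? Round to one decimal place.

135.7

T̂ = ρX + (1 − ρ)μ  ⇒  X = (T̂ − (1 − ρ)μ) / ρ
X = (128.4872 − 0.184 × 96.5) / 0.816 = (128.4872 − 17.7560) / 0.816 = 110.7312 / 0.816 = 135.700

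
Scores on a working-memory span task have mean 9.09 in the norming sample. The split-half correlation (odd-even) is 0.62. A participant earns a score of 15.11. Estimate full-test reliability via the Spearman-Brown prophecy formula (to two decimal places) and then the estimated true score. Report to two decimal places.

13.73

Spearman-Brown: ρ = 2r/(1 + r) = 2(0.62)/(1 + 0.62) = 1.240/1.62 = 0.7654 → 0.77
T̂ = ρX + (1 − ρ)μ
  = 0.77 × 15.11 + 0.23 × 9.09
  = 11.6347 + 2.0907
  = 13.725
  ≈ 13.73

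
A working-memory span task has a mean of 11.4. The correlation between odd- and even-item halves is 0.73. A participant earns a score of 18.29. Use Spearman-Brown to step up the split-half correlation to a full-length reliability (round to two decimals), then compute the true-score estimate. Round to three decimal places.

17.188

Spearman-Brown: ρ = 2r/(1 + r) = 2(0.73)/(1 + 0.73) = 1.460/1.73 = 0.8439 → 0.84
T̂ = 0.84(18.29) + 0.16(11.4) = 15.3636 + 1.824 = 17.1876 → 17.188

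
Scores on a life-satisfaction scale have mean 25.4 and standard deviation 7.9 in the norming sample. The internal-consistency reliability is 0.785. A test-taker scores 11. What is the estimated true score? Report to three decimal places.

14.096

Weight the observed score by reliability and the mean by (1 − reliability): T̂ = 0.785·11 + 0.215·25.4 = 8.635 + 5.4610 = 14.0960.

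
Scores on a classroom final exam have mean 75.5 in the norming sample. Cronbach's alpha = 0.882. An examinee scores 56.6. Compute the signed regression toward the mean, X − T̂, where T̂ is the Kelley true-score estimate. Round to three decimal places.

Kelley's formula gives T̂ = 0.882·56.6 + 0.118·75.5 = 49.9212 + 8.9090 = 58.83020.
X − T̂ = 56.6 − 58.8302 = -2.2302 → -2.230

-2.230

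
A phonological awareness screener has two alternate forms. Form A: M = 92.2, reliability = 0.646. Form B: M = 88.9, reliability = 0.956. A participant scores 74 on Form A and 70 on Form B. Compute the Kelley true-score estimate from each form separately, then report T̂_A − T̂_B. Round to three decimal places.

T̂_A = 0.646(74) + 0.354(92.2) = 80.44280
T̂_B = 0.956(70) + 0.044(88.9) = 70.83160
T̂_A − T̂_B = 9.61120

9.611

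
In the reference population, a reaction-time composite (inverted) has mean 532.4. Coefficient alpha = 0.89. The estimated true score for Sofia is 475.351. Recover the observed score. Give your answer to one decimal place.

T̂ = ρX + (1 − ρ)μ  ⇒  X = (T̂ − (1 − ρ)μ) / ρ
X = (475.351 − 0.11 × 532.4) / 0.89 = (475.351 − 58.564) / 0.89 = 416.787 / 0.89 = 468.300

468.3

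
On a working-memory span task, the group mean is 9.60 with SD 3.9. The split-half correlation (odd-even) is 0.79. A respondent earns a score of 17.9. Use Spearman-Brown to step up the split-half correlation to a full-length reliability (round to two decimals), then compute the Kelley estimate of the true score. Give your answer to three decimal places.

Spearman-Brown: ρ = 2r/(1 + r) = 2(0.79)/(1 + 0.79) = 1.580/1.79 = 0.8827 → 0.88
T̂ = 0.88(17.9) + 0.12(9.60) = 15.752 + 1.1520 = 16.9040 → 16.904

16.904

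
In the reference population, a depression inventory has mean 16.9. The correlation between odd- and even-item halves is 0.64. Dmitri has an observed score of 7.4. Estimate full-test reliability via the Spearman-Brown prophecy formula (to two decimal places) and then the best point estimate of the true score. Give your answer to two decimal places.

9.49

Spearman-Brown: ρ = 2r/(1 + r) = 2(0.64)/(1 + 0.64) = 1.280/1.64 = 0.7805 → 0.78
T̂ = ρX + (1 − ρ)μ
  = 0.78 × 7.4 + 0.22 × 16.9
  = 5.772 + 3.718
  = 9.490
  ≈ 9.49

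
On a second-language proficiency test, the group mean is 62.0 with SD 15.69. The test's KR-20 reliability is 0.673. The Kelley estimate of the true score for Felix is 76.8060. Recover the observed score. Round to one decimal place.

84.0

T̂ = ρX + (1 − ρ)μ  ⇒  X = (T̂ − (1 − ρ)μ) / ρ
X = (76.8060 − 0.327 × 62.0) / 0.673 = (76.8060 − 20.2740) / 0.673 = 56.5320 / 0.673 = 84.000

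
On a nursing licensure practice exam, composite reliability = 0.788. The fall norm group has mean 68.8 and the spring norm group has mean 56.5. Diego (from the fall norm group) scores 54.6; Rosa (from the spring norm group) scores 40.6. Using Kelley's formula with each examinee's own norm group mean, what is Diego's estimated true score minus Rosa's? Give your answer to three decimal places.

T̂_Diego = 0.788(54.6) + 0.212(68.8) = 57.61040
T̂_Rosa = 0.788(40.6) + 0.212(56.5) = 43.97080
Difference = 57.61040 − 43.97080 = 13.63960

13.640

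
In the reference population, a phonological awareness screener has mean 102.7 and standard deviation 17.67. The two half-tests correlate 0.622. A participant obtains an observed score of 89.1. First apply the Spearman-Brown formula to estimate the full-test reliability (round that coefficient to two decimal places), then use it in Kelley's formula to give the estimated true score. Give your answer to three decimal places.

Spearman-Brown: ρ = 2r/(1 + r) = 2(0.622)/(1 + 0.622) = 1.2440/1.622 = 0.7670 → 0.77
T̂ = ρX + (1 − ρ)μ
  = 0.77 × 89.1 + 0.23 × 102.7
  = 68.607 + 23.621
  = 92.2280
  ≈ 92.228

92.228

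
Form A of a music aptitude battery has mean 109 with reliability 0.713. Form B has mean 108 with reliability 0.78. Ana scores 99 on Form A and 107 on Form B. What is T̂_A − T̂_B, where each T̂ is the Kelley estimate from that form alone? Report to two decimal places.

T̂_A = 0.713(99) + 0.287(109) = 101.8700
T̂_B = 0.78(107) + 0.22(108) = 107.2200
T̂_A − T̂_B = -5.3500

-5.35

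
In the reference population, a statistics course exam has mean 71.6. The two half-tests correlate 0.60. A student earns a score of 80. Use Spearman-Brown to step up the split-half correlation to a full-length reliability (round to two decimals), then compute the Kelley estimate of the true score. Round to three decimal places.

Spearman-Brown: ρ = 2r/(1 + r) = 2(0.60)/(1 + 0.60) = 1.200/1.60 = 0.7500 → 0.75
T̂ = ρX + (1 − ρ)μ
  = 0.75 × 80 + 0.25 × 71.6
  = 60.00 + 17.900
  = 77.9000
  ≈ 77.900

77.900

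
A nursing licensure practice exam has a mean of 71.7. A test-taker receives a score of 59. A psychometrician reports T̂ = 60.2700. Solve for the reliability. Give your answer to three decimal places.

T̂ = ρX + (1 − ρ)μ  ⇒  T̂ − μ = ρ(X − μ)
ρ = (T̂ − μ)/(X − μ) = (60.2700 − 71.7) / (59 − 71.7) = -11.4300 / -12.7 = 0.90000

0.900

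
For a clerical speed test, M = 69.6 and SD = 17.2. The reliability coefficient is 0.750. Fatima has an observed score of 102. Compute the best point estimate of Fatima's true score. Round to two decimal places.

T̂ = 0.750(102) + 0.250(69.6) = 76.500 + 17.4000 = 93.900 → 93.90

93.90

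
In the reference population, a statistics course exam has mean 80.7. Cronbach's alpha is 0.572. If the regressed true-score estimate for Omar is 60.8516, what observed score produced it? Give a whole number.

T̂ = ρX + (1 − ρ)μ  ⇒  X = (T̂ − (1 − ρ)μ) / ρ
X = (60.8516 − 0.428 × 80.7) / 0.572 = (60.8516 − 34.5396) / 0.572 = 26.3120 / 0.572 = 46.00

46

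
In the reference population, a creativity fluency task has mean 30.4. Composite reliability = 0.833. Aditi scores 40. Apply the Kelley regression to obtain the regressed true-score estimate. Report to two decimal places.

38.40

T̂ = ρX + (1 − ρ)μ
  = 0.833 × 40 + 0.167 × 30.4
  = 33.320 + 5.0768
  = 38.397
  ≈ 38.40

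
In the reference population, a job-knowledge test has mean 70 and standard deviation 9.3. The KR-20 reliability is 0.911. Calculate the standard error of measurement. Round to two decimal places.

2.77

SEM = SD · √(1 − ρ) = 9.3 × √0.089 = 9.3 × 0.2983 = 2.774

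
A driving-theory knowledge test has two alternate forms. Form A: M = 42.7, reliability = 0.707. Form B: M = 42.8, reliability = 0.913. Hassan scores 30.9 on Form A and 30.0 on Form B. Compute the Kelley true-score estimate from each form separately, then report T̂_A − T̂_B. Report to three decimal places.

T̂_A = 0.707(30.9) + 0.293(42.7) = 34.35740
T̂_B = 0.913(30.0) + 0.087(42.8) = 31.11360
T̂_A − T̂_B = 3.24380

3.244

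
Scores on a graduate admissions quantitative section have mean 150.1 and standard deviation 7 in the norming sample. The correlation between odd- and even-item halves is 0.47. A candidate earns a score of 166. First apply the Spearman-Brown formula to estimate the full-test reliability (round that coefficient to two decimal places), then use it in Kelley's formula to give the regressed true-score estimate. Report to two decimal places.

160.28

Spearman-Brown: ρ = 2r/(1 + r) = 2(0.47)/(1 + 0.47) = 0.940/1.47 = 0.6395 → 0.64
T̂ = 0.64(166) + 0.36(150.1) = 106.24 + 54.036 = 160.276 → 160.28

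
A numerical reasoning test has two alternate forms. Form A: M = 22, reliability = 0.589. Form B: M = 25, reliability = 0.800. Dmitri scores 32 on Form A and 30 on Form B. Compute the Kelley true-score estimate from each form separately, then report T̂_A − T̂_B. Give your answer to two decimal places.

-1.11

T̂_A = 0.589(32) + 0.411(22) = 27.8900
T̂_B = 0.800(30) + 0.200(25) = 29.0000
T̂_A − T̂_B = -1.1100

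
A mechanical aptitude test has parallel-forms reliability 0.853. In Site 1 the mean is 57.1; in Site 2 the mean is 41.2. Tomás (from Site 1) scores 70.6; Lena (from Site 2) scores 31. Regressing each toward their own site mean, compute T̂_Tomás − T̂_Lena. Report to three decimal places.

36.116

T̂_Tomás = 0.853(70.6) + 0.147(57.1) = 68.61550
T̂_Lena = 0.853(31) + 0.147(41.2) = 32.49940
Difference = 68.61550 − 32.49940 = 36.11610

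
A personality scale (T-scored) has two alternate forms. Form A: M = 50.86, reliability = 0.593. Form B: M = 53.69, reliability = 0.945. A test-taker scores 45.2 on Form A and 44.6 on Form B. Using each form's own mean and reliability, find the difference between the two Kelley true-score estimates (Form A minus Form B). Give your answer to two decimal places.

2.40

T̂_A = 0.593(45.2) + 0.407(50.86) = 47.5036
T̂_B = 0.945(44.6) + 0.055(53.69) = 45.0999
T̂_A − T̂_B = 2.4037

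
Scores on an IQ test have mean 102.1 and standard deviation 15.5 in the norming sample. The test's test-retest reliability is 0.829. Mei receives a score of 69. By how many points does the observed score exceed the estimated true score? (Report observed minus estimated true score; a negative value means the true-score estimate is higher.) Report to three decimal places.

-5.660

T̂ = ρX + (1 − ρ)μ
  = 0.829 × 69 + 0.171 × 102.1
  = 57.201 + 17.4591
  = 74.66010
  ≈ 74.6601
X − T̂ = 69 − 74.6601 = -5.6601 → -5.660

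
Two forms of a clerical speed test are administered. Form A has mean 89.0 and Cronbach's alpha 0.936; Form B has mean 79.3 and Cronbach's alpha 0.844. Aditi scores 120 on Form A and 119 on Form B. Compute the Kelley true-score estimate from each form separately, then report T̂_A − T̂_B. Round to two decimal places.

T̂_A = 0.936(120) + 0.064(89.0) = 118.0160
T̂_B = 0.844(119) + 0.156(79.3) = 112.8068
T̂_A − T̂_B = 5.2092

5.21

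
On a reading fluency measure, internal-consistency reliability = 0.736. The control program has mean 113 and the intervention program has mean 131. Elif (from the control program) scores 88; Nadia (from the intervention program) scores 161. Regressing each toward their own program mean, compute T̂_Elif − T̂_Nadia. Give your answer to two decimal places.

-58.48

T̂_Elif = 0.736(88) + 0.264(113) = 94.6000
T̂_Nadia = 0.736(161) + 0.264(131) = 153.0800
Difference = 94.6000 − 153.0800 = -58.4800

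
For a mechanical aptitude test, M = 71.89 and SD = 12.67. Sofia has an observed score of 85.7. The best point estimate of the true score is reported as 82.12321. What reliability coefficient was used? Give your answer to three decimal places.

0.741

T̂ = ρX + (1 − ρ)μ  ⇒  T̂ − μ = ρ(X − μ)
ρ = (T̂ − μ)/(X − μ) = (82.12321 − 71.89) / (85.7 − 71.89) = 10.23321 / 13.81 = 0.74100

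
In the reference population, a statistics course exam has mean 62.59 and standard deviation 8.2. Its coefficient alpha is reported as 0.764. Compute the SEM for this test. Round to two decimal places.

3.98

SEM = SD · √(1 − ρ) = 8.2 × √0.236 = 8.2 × 0.4858 = 3.984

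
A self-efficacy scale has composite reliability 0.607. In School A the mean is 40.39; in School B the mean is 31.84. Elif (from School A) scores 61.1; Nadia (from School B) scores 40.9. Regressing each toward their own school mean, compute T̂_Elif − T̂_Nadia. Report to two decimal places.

15.62

T̂_Elif = 0.607(61.1) + 0.393(40.39) = 52.9610
T̂_Nadia = 0.607(40.9) + 0.393(31.84) = 37.3394
Difference = 52.9610 − 37.3394 = 15.6215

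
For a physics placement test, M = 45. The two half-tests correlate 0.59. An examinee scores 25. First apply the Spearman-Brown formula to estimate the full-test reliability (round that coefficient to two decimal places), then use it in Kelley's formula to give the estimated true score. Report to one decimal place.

30.2

Spearman-Brown: ρ = 2r/(1 + r) = 2(0.59)/(1 + 0.59) = 1.180/1.59 = 0.7421 → 0.74
T̂ = ρX + (1 − ρ)μ
  = 0.74 × 25 + 0.26 × 45
  = 18.50 + 11.70
  = 30.20
  ≈ 30.2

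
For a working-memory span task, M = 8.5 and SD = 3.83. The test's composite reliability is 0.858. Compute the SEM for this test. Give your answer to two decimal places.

SEM = SD · √(1 − ρ) = 3.83 × √0.142 = 3.83 × 0.3768 = 1.443

1.44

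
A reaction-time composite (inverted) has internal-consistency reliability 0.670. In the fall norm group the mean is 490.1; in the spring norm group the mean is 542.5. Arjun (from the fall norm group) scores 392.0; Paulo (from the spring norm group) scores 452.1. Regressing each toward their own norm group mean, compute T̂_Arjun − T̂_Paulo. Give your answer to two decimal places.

T̂_Arjun = 0.670(392.0) + 0.330(490.1) = 424.3730
T̂_Paulo = 0.670(452.1) + 0.330(542.5) = 481.9320
Difference = 424.3730 − 481.9320 = -57.5590

-57.56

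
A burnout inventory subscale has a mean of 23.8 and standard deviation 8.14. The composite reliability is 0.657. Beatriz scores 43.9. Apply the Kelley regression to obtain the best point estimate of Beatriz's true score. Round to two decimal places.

37.01

T̂ = 0.657(43.9) + 0.343(23.8) = 28.8423 + 8.1634 = 37.006 → 37.01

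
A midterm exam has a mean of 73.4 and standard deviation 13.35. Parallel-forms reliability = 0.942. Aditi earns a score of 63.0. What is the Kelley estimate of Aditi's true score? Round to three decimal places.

63.603

T̂ = 0.942(63.0) + 0.058(73.4) = 59.3460 + 4.2572 = 63.6032 → 63.603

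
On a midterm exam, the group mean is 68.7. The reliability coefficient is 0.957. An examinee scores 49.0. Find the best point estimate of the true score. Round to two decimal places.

49.85

Kelley's formula gives T̂ = 0.957·49.0 + 0.043·68.7 = 46.8930 + 2.9541 = 49.847.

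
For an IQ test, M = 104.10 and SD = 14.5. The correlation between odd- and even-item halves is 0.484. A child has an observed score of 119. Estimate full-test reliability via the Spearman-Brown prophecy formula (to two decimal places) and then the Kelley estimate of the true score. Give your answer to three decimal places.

Spearman-Brown: ρ = 2r/(1 + r) = 2(0.484)/(1 + 0.484) = 0.9680/1.484 = 0.6523 → 0.65
T̂ = 0.65(119) + 0.35(104.10) = 77.35 + 36.4350 = 113.7850 → 113.785

113.785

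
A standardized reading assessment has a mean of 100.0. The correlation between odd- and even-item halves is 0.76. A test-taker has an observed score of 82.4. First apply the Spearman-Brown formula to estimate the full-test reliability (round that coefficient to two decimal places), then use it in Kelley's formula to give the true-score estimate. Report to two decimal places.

Spearman-Brown: ρ = 2r/(1 + r) = 2(0.76)/(1 + 0.76) = 1.520/1.76 = 0.8636 → 0.86
T̂ = ρX + (1 − ρ)μ
  = 0.86 × 82.4 + 0.14 × 100.0
  = 70.864 + 14.000
  = 84.864
  ≈ 84.86

84.86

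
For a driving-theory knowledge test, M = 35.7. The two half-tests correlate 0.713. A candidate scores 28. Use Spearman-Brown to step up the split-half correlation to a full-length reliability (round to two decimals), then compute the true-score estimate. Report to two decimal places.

Spearman-Brown: ρ = 2r/(1 + r) = 2(0.713)/(1 + 0.713) = 1.4260/1.713 = 0.8325 → 0.83
T̂ = ρX + (1 − ρ)μ
  = 0.83 × 28 + 0.17 × 35.7
  = 23.24 + 6.069
  = 29.309
  ≈ 29.31

29.31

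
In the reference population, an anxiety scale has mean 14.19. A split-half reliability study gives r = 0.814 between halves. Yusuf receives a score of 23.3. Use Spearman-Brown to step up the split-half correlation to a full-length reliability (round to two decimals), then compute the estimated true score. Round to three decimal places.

Spearman-Brown: ρ = 2r/(1 + r) = 2(0.814)/(1 + 0.814) = 1.6280/1.814 = 0.8975 → 0.90
T̂ = ρX + (1 − ρ)μ
  = 0.90 × 23.3 + 0.10 × 14.19
  = 20.970 + 1.4190
  = 22.3890
  ≈ 22.389

22.389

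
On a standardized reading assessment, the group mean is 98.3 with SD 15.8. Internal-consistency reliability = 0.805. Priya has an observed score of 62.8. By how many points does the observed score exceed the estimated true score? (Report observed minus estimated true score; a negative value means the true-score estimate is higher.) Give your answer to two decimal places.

Weight the observed score by reliability and the mean by (1 − reliability): T̂ = 0.805·62.8 + 0.195·98.3 = 50.5540 + 19.1685 = 69.7225.
X − T̂ = 62.8 − 69.722 = -6.922 → -6.92

-6.92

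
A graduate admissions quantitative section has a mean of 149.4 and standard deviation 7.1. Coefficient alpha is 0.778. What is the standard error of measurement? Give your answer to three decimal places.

3.345

SEM = SD · √(1 − ρ) = 7.1 × √0.222 = 7.1 × 0.4712 = 3.3453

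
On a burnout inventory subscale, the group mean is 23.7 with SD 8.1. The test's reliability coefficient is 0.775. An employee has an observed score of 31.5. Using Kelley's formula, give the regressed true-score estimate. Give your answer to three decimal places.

29.745

Kelley's formula gives T̂ = 0.775·31.5 + 0.225·23.7 = 24.4125 + 5.3325 = 29.7450.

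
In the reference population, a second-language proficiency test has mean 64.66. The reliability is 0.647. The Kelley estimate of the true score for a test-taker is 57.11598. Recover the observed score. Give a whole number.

T̂ = ρX + (1 − ρ)μ  ⇒  X = (T̂ − (1 − ρ)μ) / ρ
X = (57.11598 − 0.353 × 64.66) / 0.647 = (57.11598 − 22.82498) / 0.647 = 34.29100 / 0.647 = 53.00

53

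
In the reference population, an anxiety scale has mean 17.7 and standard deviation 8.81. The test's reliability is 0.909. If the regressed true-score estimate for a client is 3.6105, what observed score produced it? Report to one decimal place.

2.2

T̂ = ρX + (1 − ρ)μ  ⇒  X = (T̂ − (1 − ρ)μ) / ρ
X = (3.6105 − 0.091 × 17.7) / 0.909 = (3.6105 − 1.6107) / 0.909 = 1.9998 / 0.909 = 2.200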